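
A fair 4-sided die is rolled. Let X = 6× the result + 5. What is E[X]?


E[die] = (1+4)/2 = 5/2
E[X] = 6×5/2 + 5 = 20

E[X] = 20


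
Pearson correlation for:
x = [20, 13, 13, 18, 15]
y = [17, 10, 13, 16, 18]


n=5, Σx=79, Σy=74, Σxy=1197, Σx²=1287, Σy²=1138
r = (5×1197 - 79×74)/√((5×1287 - 79²)(5×1138 - 74²))
= 139/√(194×214) = 139/√41516 ≈ 139/203.7548 ≈ 0.6822

r ≈ 0.6822


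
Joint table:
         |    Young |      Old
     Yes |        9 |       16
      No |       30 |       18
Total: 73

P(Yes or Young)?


P(Yes∨Young) = P(Yes) + P(Young) - P(Yes∧Young)
= (25 + 39 - 9)/73 = 55/73

P = 55/73 ≈ 75.34%


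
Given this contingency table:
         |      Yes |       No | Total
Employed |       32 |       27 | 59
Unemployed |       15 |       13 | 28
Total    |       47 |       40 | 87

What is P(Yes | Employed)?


P(Yes | Employed) = 32/(32+27) = 32/59

P(Yes|Employed) = 32/59 ≈ 54.24%


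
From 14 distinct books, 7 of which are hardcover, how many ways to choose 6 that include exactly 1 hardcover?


Choose 1 of the 7 hardcovers and 5 of the other 7 books:
C(7,1)×C(7,5) = 7×21 = 147

147


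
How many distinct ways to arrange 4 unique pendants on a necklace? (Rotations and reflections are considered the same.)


Free circular arrangements: rotations and reflections both identified.
(n-1)!/2 = 3!/2 = 6/2 = 3

3


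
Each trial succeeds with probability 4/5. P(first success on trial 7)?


Geometric: P(X=7) = (1-p)^(k-1)×p = (1/5)^6×4/5 = 4/78125

P(X=7) = 4/78125 ≈ 0.01%


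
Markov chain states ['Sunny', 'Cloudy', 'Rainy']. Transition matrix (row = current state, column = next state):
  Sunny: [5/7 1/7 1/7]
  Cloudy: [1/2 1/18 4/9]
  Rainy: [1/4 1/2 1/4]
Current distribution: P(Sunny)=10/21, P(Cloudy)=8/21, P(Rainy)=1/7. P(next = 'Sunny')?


P(next=Sunny) = Σᵢ P(now=i)×P(i→Sunny)
= 10/21×5/7 + 8/21×1/2 + 1/7×1/4
= 50/147 + 4/21 + 1/28 = 111/196

P = 111/196 ≈ 0.5663


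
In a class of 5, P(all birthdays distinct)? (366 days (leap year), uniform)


P(all different) = Π(366-i)/366 for i=0..4
= (366/366)×(365/366)×...×(362/366)
= 0.972938

P ≈ 0.9729 ≈ 97.29%


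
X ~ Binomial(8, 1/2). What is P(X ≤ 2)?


P(X ≤ 2) = Σ P(X=i) for i=0..2
P(X=0) = 1/256
P(X=1) = 1/32
P(X=2) = 7/64
Sum = 37/256

P(X ≤ 2) = 37/256 ≈ 14.45%


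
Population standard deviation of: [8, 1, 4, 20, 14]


Mean = 47/5
  (8-47/5)²=49/25
  (1-47/5)²=1764/25
  (4-47/5)²=729/25
  (20-47/5)²=2809/25
  (14-47/5)²=529/25
Σ(x-μ)² = 1176/5
σ² = (1176/5)/5 = 1176/25

σ = √(1176/25) ≈ 6.8586


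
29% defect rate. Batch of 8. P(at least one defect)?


P(all good) = (71/100)^8 = 645753531245761/10000000000000000
P(≥1 defect) = 9354246468754239/10000000000000000

P = 9354246468754239/10000000000000000 ≈ 93.54%


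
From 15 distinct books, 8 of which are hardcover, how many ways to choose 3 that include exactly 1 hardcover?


Choose 1 of the 8 hardcovers and 2 of the other 7 books:
C(8,1)×C(7,2) = 8×21 = 168

168


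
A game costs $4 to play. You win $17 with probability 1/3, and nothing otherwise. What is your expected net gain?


E[gain] = (17-4)×1/3 + (-4)×2/3
= 13/3 - 8/3 = 5/3

Expected net gain = $5/3 ≈ $1.67


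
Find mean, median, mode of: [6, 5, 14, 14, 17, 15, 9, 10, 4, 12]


Sorted: [4, 5, 6, 9, 10, 12, 14, 14, 15, 17]
Mean = 106/10 = 53/5
Median = 11
Freq: {6: 1, 5: 1, 14: 2, 17: 1, 15: 1, 9: 1, 10: 1, 4: 1, 12: 1}
Mode: [14]

Mean=53/5, Median=11, Mode=14


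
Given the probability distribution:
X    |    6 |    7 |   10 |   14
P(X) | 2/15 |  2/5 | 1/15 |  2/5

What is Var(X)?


E[X] = 148/15
E[X²] = 1642/15
Var(X) = E[X²] - (E[X])² = 1642/15 - 21904/225 = 2726/225

Var(X) = 2726/225 ≈ 12.1156


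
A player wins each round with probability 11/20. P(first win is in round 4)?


Geometric: P(X=4) = (1-p)^(k-1)×p = (9/20)^3×11/20 = 8019/160000

P(X=4) = 8019/160000 ≈ 5.01%


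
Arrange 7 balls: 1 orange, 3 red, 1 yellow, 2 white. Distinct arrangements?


7!/(1!×3!×1!×2!) = 420

420


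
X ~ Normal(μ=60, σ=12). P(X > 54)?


z = (54-60)/12 = -0.5
P(X > 54) = 1 - P(Z ≤ -0.5) = 1 - 0.3085 = 0.6915

P(X > 54) ≈ 0.6915


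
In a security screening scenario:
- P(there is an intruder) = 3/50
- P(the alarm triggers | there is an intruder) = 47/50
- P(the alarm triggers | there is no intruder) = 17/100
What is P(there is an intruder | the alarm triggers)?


Using Bayes' theorem:
P(A|B) = P(B|A)·P(A) / P(B)

P(the alarm triggers) = 47/50 × 3/50 + 17/100 × 47/50
= 141/2500 + 799/5000 = 1081/5000

P(there is an intruder|the alarm triggers) = (141/2500) / (1081/5000) = 6/23

P(there is an intruder|the alarm triggers) = 6/23 ≈ 26.09%


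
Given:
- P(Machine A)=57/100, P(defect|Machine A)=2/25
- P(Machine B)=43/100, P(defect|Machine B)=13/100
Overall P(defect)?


P(B) = Σ P(B|Aᵢ)×P(Aᵢ)
  2/25×57/100 = 57/1250
  13/100×43/100 = 559/10000
Sum = 203/2000

P(defect) = 203/2000 ≈ 10.15%


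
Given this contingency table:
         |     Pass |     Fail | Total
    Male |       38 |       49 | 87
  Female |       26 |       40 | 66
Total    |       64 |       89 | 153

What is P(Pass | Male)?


P(Pass | Male) = 38/(38+49) = 38/87

P(Pass|Male) = 38/87 ≈ 43.68%


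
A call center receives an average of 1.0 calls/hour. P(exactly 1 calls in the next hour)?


Poisson(λ=1.0): P(X=1) = e^(-λ)×λ^k/k!
= e^(-1.0) × 1.0^1 / 1!
≈ 0.3678794412 × 1 / 1 ≈ 0.367879

P(X=1) ≈ 0.367879 ≈ 36.79%


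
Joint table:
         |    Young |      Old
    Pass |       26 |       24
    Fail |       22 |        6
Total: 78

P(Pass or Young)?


P(Pass∨Young) = P(Pass) + P(Young) - P(Pass∧Young)
= (50 + 48 - 26)/78 = 72/78 = 12/13

P = 12/13 ≈ 92.31%


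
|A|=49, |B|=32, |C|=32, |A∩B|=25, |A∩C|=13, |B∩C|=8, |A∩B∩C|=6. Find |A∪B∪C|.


|A∪B∪C| = 49+32+32-25-13-8+6 = 73

|A∪B∪C| = 73


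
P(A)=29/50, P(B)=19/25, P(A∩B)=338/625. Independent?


P(A)×P(B) = 551/1250
P(A∩B) = 338/625
Not equal → NOT independent

No, not independent


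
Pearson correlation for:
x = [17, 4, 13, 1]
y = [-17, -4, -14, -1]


n=4, Σx=35, Σy=-36, Σxy=-488, Σx²=475, Σy²=502
r = (4×(-488) - 35×(-36))/√((4×475 - 35²)(4×502 - (-36)²))
= -692/√(675×712) = -692/√480600 ≈ -692/693.2532 ≈ -0.9982

r ≈ -0.9982


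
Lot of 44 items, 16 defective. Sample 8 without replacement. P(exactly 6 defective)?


Hypergeometric: C(16,6)×C(28,2)/C(44,8)
= 8008×378/177232627 = 21168/1239389

P(X=6) = 21168/1239389 ≈ 1.71%


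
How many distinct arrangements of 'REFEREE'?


Letters: 7, freq: {'R': 2, 'E': 4, 'F': 1}
7!/(2!×4!×1!) = 5040/48 = 105

105


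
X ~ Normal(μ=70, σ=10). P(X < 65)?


z = (65-70)/10 = -0.5
P(Z < -0.5) = 0.3085

P(X < 65) ≈ 0.3085


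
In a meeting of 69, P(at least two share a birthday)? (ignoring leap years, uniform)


P(all different) = Π(365-i)/365 for i=0..68
= 0.001036
P(match) = 1 - 0.001036 = 0.998964

P ≈ 0.9990 ≈ 99.90%


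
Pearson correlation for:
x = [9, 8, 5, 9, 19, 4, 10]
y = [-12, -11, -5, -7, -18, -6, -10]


n=7, Σx=64, Σy=-69, Σxy=-750, Σx²=728, Σy²=799
r = (7×(-750) - 64×(-69))/√((7×728 - 64²)(7×799 - (-69)²))
= -834/√(1000×832) = -834/√832000 ≈ -834/912.1403 ≈ -0.9143

r ≈ -0.9143


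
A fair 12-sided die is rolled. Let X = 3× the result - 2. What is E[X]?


E[die] = (1+12)/2 = 13/2
E[X] = 3×13/2 - 2 = 35/2

E[X] = 35/2


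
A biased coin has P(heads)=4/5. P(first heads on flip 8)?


Geometric: P(X=8) = (1-p)^(k-1)×p = (1/5)^7×4/5 = 4/390625

P(X=8) = 4/390625 ≈ 0.00%


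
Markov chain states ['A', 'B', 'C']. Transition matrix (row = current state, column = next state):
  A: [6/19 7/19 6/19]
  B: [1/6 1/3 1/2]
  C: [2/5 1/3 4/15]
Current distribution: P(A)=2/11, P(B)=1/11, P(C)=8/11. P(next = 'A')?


P(next=A) = Σᵢ P(now=i)×P(i→A)
= 2/11×6/19 + 1/11×1/6 + 8/11×2/5
= 12/209 + 1/66 + 16/55 = 2279/6270

P = 2279/6270 ≈ 0.3635


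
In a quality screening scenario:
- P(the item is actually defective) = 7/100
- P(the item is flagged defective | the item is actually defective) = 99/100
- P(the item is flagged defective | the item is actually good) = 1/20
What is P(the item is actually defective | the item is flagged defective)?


Using Bayes' theorem:
P(A|B) = P(B|A)·P(A) / P(B)

P(the item is flagged defective) = 99/100 × 7/100 + 1/20 × 93/100
= 693/10000 + 93/2000 = 579/5000

P(the item is actually defective|the item is flagged defective) = (693/10000) / (579/5000) = 231/386

P(the item is actually defective|the item is flagged defective) = 231/386 ≈ 59.84%


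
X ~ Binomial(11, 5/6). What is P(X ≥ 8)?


P(X ≥ 8) = Σ P(X=i) for i=8..11
P(X=8) = 21484375/120932352
P(X=9) = 107421875/362797056
P(X=10) = 107421875/362797056
P(X=11) = 48828125/362797056
Sum = 13671875/15116544

P(X ≥ 8) = 13671875/15116544 ≈ 90.44%


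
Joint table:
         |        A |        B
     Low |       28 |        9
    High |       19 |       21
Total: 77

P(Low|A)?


P(Low|A) = 28/(28+19) = 28/47

P = 28/47 ≈ 59.57%


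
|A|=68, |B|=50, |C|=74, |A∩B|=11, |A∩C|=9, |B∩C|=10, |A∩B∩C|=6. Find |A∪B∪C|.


|A∪B∪C| = 68+50+74-11-9-10+6 = 168

|A∪B∪C| = 168


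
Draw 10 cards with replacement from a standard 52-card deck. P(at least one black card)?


P(not a black card) = 26/52 = 1/2
P(none in 10 draws) = (1/2)^10 = 1/1024
P(≥1 black card) = 1 - 1/1024 = 1023/1024

P = 1023/1024 ≈ 99.90%


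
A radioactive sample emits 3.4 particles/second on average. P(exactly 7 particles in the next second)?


Poisson(λ=3.4): P(X=7) = e^(-λ)×λ^k/k!
= e^(-3.4) × 3.4^7 / 7!
≈ 0.03337326996 × 5252.3350144 / 5040 ≈ 0.034779

P(X=7) ≈ 0.034779 ≈ 3.48%


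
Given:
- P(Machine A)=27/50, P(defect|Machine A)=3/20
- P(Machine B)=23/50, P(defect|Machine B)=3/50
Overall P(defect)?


P(B) = Σ P(B|Aᵢ)×P(Aᵢ)
  3/20×27/50 = 81/1000
  3/50×23/50 = 69/2500
Sum = 543/5000

P(defect) = 543/5000 ≈ 10.86%


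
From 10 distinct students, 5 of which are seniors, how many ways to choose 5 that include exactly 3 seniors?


Choose 3 of the 5 seniors and 2 of the other 5 students:
C(5,3)×C(5,2) = 10×10 = 100

100


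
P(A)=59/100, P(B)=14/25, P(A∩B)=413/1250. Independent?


P(A)×P(B) = 413/1250
P(A∩B) = 413/1250
Equal ✓ → Independent

Yes, independent


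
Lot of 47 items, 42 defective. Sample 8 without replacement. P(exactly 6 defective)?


Hypergeometric: C(42,6)×C(5,2)/C(47,8)
= 5245786×10/314457495 = 255892/1533939

P(X=6) = 255892/1533939 ≈ 16.68%


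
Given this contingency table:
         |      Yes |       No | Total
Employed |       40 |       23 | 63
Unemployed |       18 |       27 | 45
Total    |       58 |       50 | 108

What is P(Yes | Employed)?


P(Yes | Employed) = 40/(40+23) = 40/63

P(Yes|Employed) = 40/63 ≈ 63.49%


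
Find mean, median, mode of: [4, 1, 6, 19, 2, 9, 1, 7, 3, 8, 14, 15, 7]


Sorted: [1, 1, 2, 3, 4, 6, 7, 7, 8, 9, 14, 15, 19]
Mean = 96/13
Median = 7
Freq: {4: 1, 1: 2, 6: 1, 19: 1, 2: 1, 9: 1, 7: 2, 3: 1, 8: 1, 14: 1, 15: 1}
Mode: [1, 7]

Mean=96/13, Median=7, Mode=[1, 7]


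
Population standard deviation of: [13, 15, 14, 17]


Mean = 59/4
  (13-59/4)²=49/16
  (15-59/4)²=1/16
  (14-59/4)²=9/16
  (17-59/4)²=81/16
Σ(x-μ)² = 35/4
σ² = (35/4)/4 = 35/16

σ = √(35/16) ≈ 1.4790


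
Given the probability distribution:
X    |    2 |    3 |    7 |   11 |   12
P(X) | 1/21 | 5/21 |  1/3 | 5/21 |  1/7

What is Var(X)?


E[X] = 157/21
E[X²] = 1429/21
Var(X) = E[X²] - (E[X])² = 1429/21 - 24649/441 = 5360/441

Var(X) = 5360/441 ≈ 12.1542


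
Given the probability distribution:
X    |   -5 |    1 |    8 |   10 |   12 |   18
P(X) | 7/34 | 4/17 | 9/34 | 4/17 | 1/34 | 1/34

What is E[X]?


E[X] = Σ x·P(X=x)
= (-5)×(7/34) + (1)×(4/17) + (8)×(9/34) + (10)×(4/17) + (12)×(1/34) + (18)×(1/34)
= 155/34

E[X] = 155/34


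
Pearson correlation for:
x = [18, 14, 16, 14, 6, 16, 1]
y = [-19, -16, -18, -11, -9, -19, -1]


n=7, Σx=85, Σy=-93, Σxy=-1367, Σx²=1265, Σy²=1505
r = (7×(-1367) - 85×(-93))/√((7×1265 - 85²)(7×1505 - (-93)²))
= -1664/√(1630×1886) = -1664/√3074180 ≈ -1664/1753.3340 ≈ -0.9490

r ≈ -0.9490


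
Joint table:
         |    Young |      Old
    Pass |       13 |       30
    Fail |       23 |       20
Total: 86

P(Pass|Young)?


P(Pass|Young) = 13/(13+23) = 13/36

P = 13/36 ≈ 36.11%


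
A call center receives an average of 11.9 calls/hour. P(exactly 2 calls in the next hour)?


Poisson(λ=11.9): P(X=2) = e^(-λ)×λ^k/k!
= e^(-11.9) × 11.9^2 / 2!
≈ 6.790404807e-06 × 141.61 / 2 ≈ 0.000481

P(X=2) ≈ 0.000481 ≈ 0.05%


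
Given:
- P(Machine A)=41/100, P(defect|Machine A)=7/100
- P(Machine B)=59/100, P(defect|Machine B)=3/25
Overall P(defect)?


P(B) = Σ P(B|Aᵢ)×P(Aᵢ)
  7/100×41/100 = 287/10000
  3/25×59/100 = 177/2500
Sum = 199/2000

P(defect) = 199/2000 ≈ 9.95%


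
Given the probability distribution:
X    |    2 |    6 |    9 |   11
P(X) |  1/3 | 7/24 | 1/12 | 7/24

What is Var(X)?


E[X] = 51/8
E[X²] = 431/8
Var(X) = E[X²] - (E[X])² = 431/8 - 2601/64 = 847/64

Var(X) = 847/64 ≈ 13.2344


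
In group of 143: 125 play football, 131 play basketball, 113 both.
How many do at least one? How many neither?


|A∪B| = 125+131-113 = 143
Neither = 143-143 = 0

At least one: 143; Neither: 0


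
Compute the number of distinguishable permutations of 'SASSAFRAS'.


Letters: 9, freq: {'S': 4, 'A': 3, 'F': 1, 'R': 1}
9!/(4!×3!×1!×1!) = 362880/144 = 2520

2520


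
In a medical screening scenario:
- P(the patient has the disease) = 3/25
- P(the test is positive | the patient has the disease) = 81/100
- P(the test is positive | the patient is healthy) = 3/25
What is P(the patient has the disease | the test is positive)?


Using Bayes' theorem:
P(A|B) = P(B|A)·P(A) / P(B)

P(the test is positive) = 81/100 × 3/25 + 3/25 × 22/25
= 243/2500 + 66/625 = 507/2500

P(the patient has the disease|the test is positive) = (243/2500) / (507/2500) = 81/169

P(the patient has the disease|the test is positive) = 81/169 ≈ 47.93%


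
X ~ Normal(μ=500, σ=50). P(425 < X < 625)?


z₁=(425-500)/50=-1.5, z₂=(625-500)/50=2.5
P = Φ(2.5) - Φ(-1.5) = 0.993790 - 0.066807 = 0.926983 ≈ 0.9270

P(425 < X < 625) ≈ 0.9270


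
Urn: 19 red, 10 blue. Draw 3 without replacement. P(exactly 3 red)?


Hypergeometric: C(19,3)×C(10,0)/C(29,3)
= 969×1/3654 = 323/1218

P(X=3) = 323/1218 ≈ 26.52%


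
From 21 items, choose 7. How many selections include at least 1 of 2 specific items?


Complement: C(21,7) - C(19,7) = 116280 - 50388 = 65892

65892


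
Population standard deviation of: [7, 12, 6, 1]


Mean = 26/4 = 13/2
  (7-13/2)²=1/4
  (12-13/2)²=121/4
  (6-13/2)²=1/4
  (1-13/2)²=121/4
Σ(x-μ)² = 61
σ² = 61/4

σ = √(61/4) ≈ 3.9051


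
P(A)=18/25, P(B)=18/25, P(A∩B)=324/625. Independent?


P(A)×P(B) = 324/625
P(A∩B) = 324/625
Equal ✓ → Independent

Yes, independent


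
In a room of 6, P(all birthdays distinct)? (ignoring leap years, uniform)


P(all different) = Π(365-i)/365 for i=0..5
= (365/365)×(364/365)×...×(360/365)
= 0.959538

P ≈ 0.9595 ≈ 95.95%


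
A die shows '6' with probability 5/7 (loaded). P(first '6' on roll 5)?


Geometric: P(X=5) = (1-p)^(k-1)×p = (2/7)^4×5/7 = 80/16807

P(X=5) = 80/16807 ≈ 0.48%


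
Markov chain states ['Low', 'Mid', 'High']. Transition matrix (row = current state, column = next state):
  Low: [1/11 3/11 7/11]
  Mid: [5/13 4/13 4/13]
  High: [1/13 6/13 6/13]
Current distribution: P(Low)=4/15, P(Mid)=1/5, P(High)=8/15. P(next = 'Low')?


P(next=Low) = Σᵢ P(now=i)×P(i→Low)
= 4/15×1/11 + 1/5×5/13 + 8/15×1/13
= 4/165 + 1/13 + 8/195 = 61/429

P = 61/429 ≈ 0.1422


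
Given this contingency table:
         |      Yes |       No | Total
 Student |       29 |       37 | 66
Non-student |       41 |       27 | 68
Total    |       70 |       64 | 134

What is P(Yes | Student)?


P(Yes | Student) = 29/(29+37) = 29/66

P(Yes|Student) = 29/66 ≈ 43.94%


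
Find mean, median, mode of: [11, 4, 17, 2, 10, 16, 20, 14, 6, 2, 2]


Sorted: [2, 2, 2, 4, 6, 10, 11, 14, 16, 17, 20]
Mean = 104/11
Median = 10
Freq: {11: 1, 4: 1, 17: 1, 2: 3, 10: 1, 16: 1, 20: 1, 14: 1, 6: 1}
Mode: [2]

Mean=104/11, Median=10, Mode=2


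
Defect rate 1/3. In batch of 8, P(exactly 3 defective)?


Binomial: P(X=3) = C(8,3)×p^3×(1-p)^5
= 56 × 1/27 × 32/243 = 1792/6561

P(X=3) = 1792/6561 ≈ 27.31%


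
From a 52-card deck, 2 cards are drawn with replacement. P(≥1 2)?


P(not a 2) = 48/52 = 12/13
P(none in 2 draws) = (12/13)^2 = 144/169
P(≥1 2) = 1 - 144/169 = 25/169

P = 25/169 ≈ 14.79%


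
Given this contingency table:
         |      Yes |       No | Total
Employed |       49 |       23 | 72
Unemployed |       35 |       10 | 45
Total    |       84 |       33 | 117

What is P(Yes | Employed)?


P(Yes | Employed) = 49/(49+23) = 49/72

P(Yes|Employed) = 49/72 ≈ 68.06%


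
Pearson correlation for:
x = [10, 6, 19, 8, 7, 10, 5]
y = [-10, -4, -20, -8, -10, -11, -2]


n=7, Σx=65, Σy=-65, Σxy=-758, Σx²=735, Σy²=805
r = (7×(-758) - 65×(-65))/√((7×735 - 65²)(7×805 - (-65)²))
= -1081/√(920×1410) = -1081/√1297200 ≈ -1081/1138.9469 ≈ -0.9491

r ≈ -0.9491


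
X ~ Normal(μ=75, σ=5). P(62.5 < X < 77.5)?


z₁=(62.5-75)/5=-2.5, z₂=(77.5-75)/5=0.5
P = Φ(0.5) - Φ(-2.5) = 0.691462 - 0.006210 = 0.685252 ≈ 0.6853

P(62.5 < X < 77.5) ≈ 0.6853


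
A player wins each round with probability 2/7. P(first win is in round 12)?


Geometric: P(X=12) = (1-p)^(k-1)×p = (5/7)^11×2/7 = 97656250/13841287201

P(X=12) = 97656250/13841287201 ≈ 0.71%


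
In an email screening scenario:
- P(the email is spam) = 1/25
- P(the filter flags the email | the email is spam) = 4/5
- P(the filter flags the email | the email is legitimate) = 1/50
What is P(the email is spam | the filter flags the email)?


Using Bayes' theorem:
P(A|B) = P(B|A)·P(A) / P(B)

P(the filter flags the email) = 4/5 × 1/25 + 1/50 × 24/25
= 4/125 + 12/625 = 32/625

P(the email is spam|the filter flags the email) = (4/125) / (32/625) = 5/8

P(the email is spam|the filter flags the email) = 5/8 ≈ 62.50%


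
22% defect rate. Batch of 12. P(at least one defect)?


P(all good) = (39/50)^12 = 12381557655576425121/244140625000000000000
P(≥1 defect) = 231759067344423574879/244140625000000000000

P = 231759067344423574879/244140625000000000000 ≈ 94.93%


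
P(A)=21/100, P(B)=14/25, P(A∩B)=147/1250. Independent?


P(A)×P(B) = 147/1250
P(A∩B) = 147/1250
Equal ✓ → Independent

Yes, independent


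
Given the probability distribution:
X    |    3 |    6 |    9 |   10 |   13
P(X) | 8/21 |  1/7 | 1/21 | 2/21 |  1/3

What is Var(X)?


E[X] = 54/7
E[X²] = 548/7
Var(X) = E[X²] - (E[X])² = 548/7 - 2916/49 = 920/49

Var(X) = 920/49 ≈ 18.7755


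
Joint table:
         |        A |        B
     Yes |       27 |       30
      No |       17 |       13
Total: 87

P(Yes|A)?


P(Yes|A) = 27/(27+17) = 27/44

P = 27/44 ≈ 61.36%


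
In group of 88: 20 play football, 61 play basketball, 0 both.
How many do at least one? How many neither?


|A∪B| = 20+61-0 = 81
Neither = 88-81 = 7

At least one: 81; Neither: 7


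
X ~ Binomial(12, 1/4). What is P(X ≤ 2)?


P(X ≤ 2) = Σ P(X=i) for i=0..2
P(X=0) = 531441/16777216
P(X=1) = 531441/4194304
P(X=2) = 1948617/8388608
Sum = 6554439/16777216

P(X ≤ 2) = 6554439/16777216 ≈ 39.07%


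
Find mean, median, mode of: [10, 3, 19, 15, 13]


Sorted: [3, 10, 13, 15, 19]
Mean = 60/5 = 12
Median = 13
Freq: {10: 1, 3: 1, 19: 1, 15: 1, 13: 1}
Mode: No mode

Mean=12, Median=13, Mode=No mode


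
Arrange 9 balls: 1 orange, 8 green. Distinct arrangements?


9!/(1!×8!) = 9

9


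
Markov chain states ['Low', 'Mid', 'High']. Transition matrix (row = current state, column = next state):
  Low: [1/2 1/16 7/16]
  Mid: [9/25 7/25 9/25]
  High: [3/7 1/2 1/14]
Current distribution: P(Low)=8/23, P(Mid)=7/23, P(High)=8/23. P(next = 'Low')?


P(next=Low) = Σᵢ P(now=i)×P(i→Low)
= 8/23×1/2 + 7/23×9/25 + 8/23×3/7
= 4/23 + 63/575 + 24/161 = 1741/4025

P = 1741/4025 ≈ 0.4325


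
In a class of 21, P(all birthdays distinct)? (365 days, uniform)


P(all different) = Π(365-i)/365 for i=0..20
= (365/365)×(364/365)×...×(345/365)
= 0.556312

P ≈ 0.5563 ≈ 55.63%


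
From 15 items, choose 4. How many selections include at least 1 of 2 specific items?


Complement: C(15,4) - C(13,4) = 1365 - 715 = 650

650


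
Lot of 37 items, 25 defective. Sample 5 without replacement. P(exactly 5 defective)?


Hypergeometric: C(25,5)×C(12,0)/C(37,5)
= 53130×1/435897 = 230/1887

P(X=5) = 230/1887 ≈ 12.19%


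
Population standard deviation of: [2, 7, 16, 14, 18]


Mean = 57/5
  (2-57/5)²=2209/25
  (7-57/5)²=484/25
  (16-57/5)²=529/25
  (14-57/5)²=169/25
  (18-57/5)²=1089/25
Σ(x-μ)² = 896/5
σ² = (896/5)/5 = 896/25

σ = √(896/25) ≈ 5.9867


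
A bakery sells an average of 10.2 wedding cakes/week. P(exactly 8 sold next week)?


Poisson(λ=10.2): P(X=8) = e^(-λ)×λ^k/k!
= e^(-10.2) × 10.2^8 / 8!
≈ 3.717031868e-05 × 117165938.1 / 40320 ≈ 0.108013

P(X=8) ≈ 0.108013 ≈ 10.80%


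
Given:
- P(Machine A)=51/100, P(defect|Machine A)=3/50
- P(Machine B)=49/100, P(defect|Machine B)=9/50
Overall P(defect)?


P(B) = Σ P(B|Aᵢ)×P(Aᵢ)
  3/50×51/100 = 153/5000
  9/50×49/100 = 441/5000
Sum = 297/2500

P(defect) = 297/2500 ≈ 11.88%


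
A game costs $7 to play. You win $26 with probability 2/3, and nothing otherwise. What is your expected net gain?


E[gain] = (26-7)×2/3 + (-7)×1/3
= 38/3 - 7/3 = 31/3

Expected net gain = $31/3 ≈ $10.33


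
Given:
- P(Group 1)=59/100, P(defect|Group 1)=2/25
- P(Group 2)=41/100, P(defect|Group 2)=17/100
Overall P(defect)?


P(B) = Σ P(B|Aᵢ)×P(Aᵢ)
  2/25×59/100 = 59/1250
  17/100×41/100 = 697/10000
Sum = 1169/10000

P(defect) = 1169/10000 ≈ 11.69%


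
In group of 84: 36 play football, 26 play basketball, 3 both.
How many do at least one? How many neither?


|A∪B| = 36+26-3 = 59
Neither = 84-59 = 25

At least one: 59; Neither: 25


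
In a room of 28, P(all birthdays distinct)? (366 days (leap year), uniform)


P(all different) = Π(366-i)/366 for i=0..27
= (366/366)×(365/366)×...×(339/366)
= 0.346570

P ≈ 0.3466 ≈ 34.66%


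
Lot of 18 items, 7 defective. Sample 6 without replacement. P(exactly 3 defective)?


Hypergeometric: C(7,3)×C(11,3)/C(18,6)
= 35×165/18564 = 275/884

P(X=3) = 275/884 ≈ 31.11%


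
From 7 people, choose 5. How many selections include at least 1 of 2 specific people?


Complement: C(7,5) - C(5,5) = 21 - 1 = 20

20


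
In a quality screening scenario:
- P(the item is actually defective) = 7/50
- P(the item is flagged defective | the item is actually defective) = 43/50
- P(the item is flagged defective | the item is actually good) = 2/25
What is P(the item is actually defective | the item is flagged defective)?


Using Bayes' theorem:
P(A|B) = P(B|A)·P(A) / P(B)

P(the item is flagged defective) = 43/50 × 7/50 + 2/25 × 43/50
= 301/2500 + 43/625 = 473/2500

P(the item is actually defective|the item is flagged defective) = (301/2500) / (473/2500) = 7/11

P(the item is actually defective|the item is flagged defective) = 7/11 ≈ 63.64%


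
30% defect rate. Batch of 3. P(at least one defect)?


P(all good) = (7/10)^3 = 343/1000
P(≥1 defect) = 657/1000

P = 657/1000 ≈ 65.70%


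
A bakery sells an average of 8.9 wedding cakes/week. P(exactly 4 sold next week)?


Poisson(λ=8.9): P(X=4) = e^(-λ)×λ^k/k!
= e^(-8.9) × 8.9^4 / 4!
≈ 0.0001363889265 × 6274.2241 / 24 ≈ 0.035656

P(X=4) ≈ 0.035656 ≈ 3.57%


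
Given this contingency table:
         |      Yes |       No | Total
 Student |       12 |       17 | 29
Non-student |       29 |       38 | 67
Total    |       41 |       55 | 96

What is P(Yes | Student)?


P(Yes | Student) = 12/(12+17) = 12/29

P(Yes|Student) = 12/29 ≈ 41.38%


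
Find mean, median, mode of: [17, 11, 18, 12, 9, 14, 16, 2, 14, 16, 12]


Sorted: [2, 9, 11, 12, 12, 14, 14, 16, 16, 17, 18]
Mean = 141/11
Median = 14
Freq: {17: 1, 11: 1, 18: 1, 12: 2, 9: 1, 14: 2, 16: 2, 2: 1}
Mode: [12, 14, 16]

Mean=141/11, Median=14, Mode=[12, 14, 16]


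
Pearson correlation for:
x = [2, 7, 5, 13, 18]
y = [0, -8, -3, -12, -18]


n=5, Σx=45, Σy=-41, Σxy=-551, Σx²=571, Σy²=541
r = (5×(-551) - 45×(-41))/√((5×571 - 45²)(5×541 - (-41)²))
= -910/√(830×1024) = -910/√849920 ≈ -910/921.9111 ≈ -0.9871

r ≈ -0.9871


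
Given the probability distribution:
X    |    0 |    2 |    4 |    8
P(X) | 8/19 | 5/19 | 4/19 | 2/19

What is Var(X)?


E[X] = 42/19
E[X²] = 212/19
Var(X) = E[X²] - (E[X])² = 212/19 - 1764/361 = 2264/361

Var(X) = 2264/361 ≈ 6.2715


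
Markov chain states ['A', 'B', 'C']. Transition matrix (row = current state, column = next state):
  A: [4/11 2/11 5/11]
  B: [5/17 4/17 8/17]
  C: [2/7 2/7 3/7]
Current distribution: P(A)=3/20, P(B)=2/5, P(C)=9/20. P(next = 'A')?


P(next=A) = Σᵢ P(now=i)×P(i→A)
= 3/20×4/11 + 2/5×5/17 + 9/20×2/7
= 3/55 + 2/17 + 9/70 = 3937/13090

P = 3937/13090 ≈ 0.3008


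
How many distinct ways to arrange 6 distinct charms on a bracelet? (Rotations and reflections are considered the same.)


Free circular arrangements: rotations and reflections both identified.
(n-1)!/2 = 5!/2 = 120/2 = 60

60


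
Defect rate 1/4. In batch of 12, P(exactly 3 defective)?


Binomial: P(X=3) = C(12,3)×p^3×(1-p)^9
= 220 × 1/64 × 19683/262144 = 1082565/4194304

P(X=3) = 1082565/4194304 ≈ 25.81%


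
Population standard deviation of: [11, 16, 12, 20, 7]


Mean = 66/5
  (11-66/5)²=121/25
  (16-66/5)²=196/25
  (12-66/5)²=36/25
  (20-66/5)²=1156/25
  (7-66/5)²=961/25
Σ(x-μ)² = 494/5
σ² = (494/5)/5 = 494/25

σ = √(494/25) ≈ 4.4452


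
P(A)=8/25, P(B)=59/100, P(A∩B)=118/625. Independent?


P(A)×P(B) = 118/625
P(A∩B) = 118/625
Equal ✓ → Independent

Yes, independent


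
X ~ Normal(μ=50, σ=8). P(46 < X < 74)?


z₁=(46-50)/8=-0.5, z₂=(74-50)/8=3.0
P = Φ(3.0) - Φ(-0.5) = 0.998650 - 0.308538 = 0.690112 ≈ 0.6901

P(46 < X < 74) ≈ 0.6901


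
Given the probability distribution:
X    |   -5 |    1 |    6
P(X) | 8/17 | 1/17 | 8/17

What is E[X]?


E[X] = Σ x·P(X=x)
= (-5)×(8/17) + (1)×(1/17) + (6)×(8/17)
= 9/17

E[X] = 9/17


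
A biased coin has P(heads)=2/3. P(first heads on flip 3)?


Geometric: P(X=3) = (1-p)^(k-1)×p = (1/3)^2×2/3 = 2/27

P(X=3) = 2/27 ≈ 7.41%


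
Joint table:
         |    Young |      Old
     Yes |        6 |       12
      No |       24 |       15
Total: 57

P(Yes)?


P(Yes) = (6+12)/57 = 18/57 = 6/19

P(Yes) = 6/19 ≈ 31.58%


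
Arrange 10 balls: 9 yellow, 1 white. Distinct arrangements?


10!/(9!×1!) = 10

10


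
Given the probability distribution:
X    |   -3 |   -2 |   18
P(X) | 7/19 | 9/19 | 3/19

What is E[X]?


E[X] = Σ x·P(X=x)
= (-3)×(7/19) + (-2)×(9/19) + (18)×(3/19)
= 15/19

E[X] = 15/19


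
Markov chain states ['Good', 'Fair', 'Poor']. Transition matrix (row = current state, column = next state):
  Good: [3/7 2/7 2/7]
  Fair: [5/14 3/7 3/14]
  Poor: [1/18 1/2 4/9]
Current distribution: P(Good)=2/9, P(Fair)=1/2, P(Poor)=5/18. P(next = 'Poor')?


P(next=Poor) = Σᵢ P(now=i)×P(i→Poor)
= 2/9×2/7 + 1/2×3/14 + 5/18×4/9
= 4/63 + 3/28 + 10/81 = 667/2268

P = 667/2268 ≈ 0.2941


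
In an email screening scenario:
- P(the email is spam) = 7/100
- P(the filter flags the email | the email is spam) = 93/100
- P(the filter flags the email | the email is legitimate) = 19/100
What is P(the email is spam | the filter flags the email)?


Using Bayes' theorem:
P(A|B) = P(B|A)·P(A) / P(B)

P(the filter flags the email) = 93/100 × 7/100 + 19/100 × 93/100
= 651/10000 + 1767/10000 = 1209/5000

P(the email is spam|the filter flags the email) = (651/10000) / (1209/5000) = 7/26

P(the email is spam|the filter flags the email) = 7/26 ≈ 26.92%


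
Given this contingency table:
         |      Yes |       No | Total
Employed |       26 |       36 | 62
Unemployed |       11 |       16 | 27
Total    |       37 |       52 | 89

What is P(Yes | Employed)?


P(Yes | Employed) = 26/(26+36) = 26/62 = 13/31

P(Yes|Employed) = 13/31 ≈ 41.94%


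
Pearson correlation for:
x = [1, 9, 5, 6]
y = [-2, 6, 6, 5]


n=4, Σx=21, Σy=15, Σxy=112, Σx²=143, Σy²=101
r = (4×112 - 21×15)/√((4×143 - 21²)(4×101 - 15²))
= 133/√(131×179) = 133/√23449 ≈ 133/153.1307 ≈ 0.8685

r ≈ 0.8685


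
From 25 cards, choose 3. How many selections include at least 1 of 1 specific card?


Complement: C(25,3) - C(24,3) = 2300 - 2024 = 276

276


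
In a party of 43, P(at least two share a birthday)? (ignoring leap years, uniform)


P(all different) = Π(365-i)/365 for i=0..42
= 0.076077
P(match) = 1 - 0.076077 = 0.923923

P ≈ 0.9239 ≈ 92.39%


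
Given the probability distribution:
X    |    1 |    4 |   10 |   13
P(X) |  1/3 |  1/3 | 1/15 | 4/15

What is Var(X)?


E[X] = 29/5
E[X²] = 287/5
Var(X) = E[X²] - (E[X])² = 287/5 - 841/25 = 594/25

Var(X) = 594/25 ≈ 23.7600


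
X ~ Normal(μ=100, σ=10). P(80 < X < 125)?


z₁=(80-100)/10=-2.0, z₂=(125-100)/10=2.5
P = Φ(2.5) - Φ(-2.0) = 0.993790 - 0.022750 = 0.971040 ≈ 0.9710

P(80 < X < 125) ≈ 0.9710


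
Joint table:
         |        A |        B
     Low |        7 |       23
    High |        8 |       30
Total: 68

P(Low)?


P(Low) = (7+23)/68 = 30/68 = 15/34

P(Low) = 15/34 ≈ 44.12%


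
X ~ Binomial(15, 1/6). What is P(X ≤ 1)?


P(X ≤ 1) = Σ P(X=i) for i=0..1
P(X=0) = 30517578125/470184984576
P(X=1) = 30517578125/156728328192
Sum = 30517578125/117546246144

P(X ≤ 1) = 30517578125/117546246144 ≈ 25.96%


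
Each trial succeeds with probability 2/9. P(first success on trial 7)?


Geometric: P(X=7) = (1-p)^(k-1)×p = (7/9)^6×2/9 = 235298/4782969

P(X=7) = 235298/4782969 ≈ 4.92%


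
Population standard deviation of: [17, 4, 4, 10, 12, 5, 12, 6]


Mean = 70/8 = 35/4
  (17-35/4)²=1089/16
  (4-35/4)²=361/16
  (4-35/4)²=361/16
  (10-35/4)²=25/16
  (12-35/4)²=169/16
  (5-35/4)²=225/16
  (12-35/4)²=169/16
  (6-35/4)²=121/16
Σ(x-μ)² = 315/2
σ² = (315/2)/8 = 315/16

σ = √(315/16) ≈ 4.4371


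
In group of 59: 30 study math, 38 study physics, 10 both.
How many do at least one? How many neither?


|A∪B| = 30+38-10 = 58
Neither = 59-58 = 1

At least one: 58; Neither: 1


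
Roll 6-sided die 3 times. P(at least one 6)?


P(no 6)^3 = (5/6)^3 = 125/216
P(≥1) = 1 - 125/216 = 91/216

P = 91/216 ≈ 42.13%


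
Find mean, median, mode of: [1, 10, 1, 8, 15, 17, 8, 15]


Sorted: [1, 1, 8, 8, 10, 15, 15, 17]
Mean = 75/8
Median = 9
Freq: {1: 2, 10: 1, 8: 2, 15: 2, 17: 1}
Mode: [1, 8, 15]

Mean=75/8, Median=9, Mode=[1, 8, 15]


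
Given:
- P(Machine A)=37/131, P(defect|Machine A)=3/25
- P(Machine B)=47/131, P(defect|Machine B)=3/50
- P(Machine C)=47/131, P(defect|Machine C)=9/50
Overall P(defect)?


P(B) = Σ P(B|Aᵢ)×P(Aᵢ)
  3/25×37/131 = 111/3275
  3/50×47/131 = 141/6550
  9/50×47/131 = 423/6550
Sum = 3/25

P(defect) = 3/25 ≈ 12.00%


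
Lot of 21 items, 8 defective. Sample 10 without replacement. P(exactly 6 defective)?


Hypergeometric: C(8,6)×C(13,4)/C(21,10)
= 28×715/352716 = 55/969

P(X=6) = 55/969 ≈ 5.68%


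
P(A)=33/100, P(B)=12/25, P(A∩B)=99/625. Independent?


P(A)×P(B) = 99/625
P(A∩B) = 99/625
Equal ✓ → Independent

Yes, independent


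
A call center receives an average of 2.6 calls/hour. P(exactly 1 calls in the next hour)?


Poisson(λ=2.6): P(X=1) = e^(-λ)×λ^k/k!
= e^(-2.6) × 2.6^1 / 1!
≈ 0.07427357821 × 2.6 / 1 ≈ 0.193111

P(X=1) ≈ 0.193111 ≈ 19.31%


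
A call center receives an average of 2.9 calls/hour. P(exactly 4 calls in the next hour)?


Poisson(λ=2.9): P(X=4) = e^(-λ)×λ^k/k!
= e^(-2.9) × 2.9^4 / 4!
≈ 0.05502322006 × 70.7281 / 24 ≈ 0.162154

P(X=4) ≈ 0.162154 ≈ 16.22%


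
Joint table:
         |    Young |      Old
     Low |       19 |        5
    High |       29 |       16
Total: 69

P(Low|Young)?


P(Low|Young) = 19/(19+29) = 19/48

P = 19/48 ≈ 39.58%


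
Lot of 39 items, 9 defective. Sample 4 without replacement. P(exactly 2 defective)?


Hypergeometric: C(9,2)×C(30,2)/C(39,4)
= 36×435/82251 = 1740/9139

P(X=2) = 1740/9139 ≈ 19.04%


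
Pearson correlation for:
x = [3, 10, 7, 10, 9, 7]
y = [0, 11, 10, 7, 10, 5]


n=6, Σx=46, Σy=43, Σxy=375, Σx²=388, Σy²=395
r = (6×375 - 46×43)/√((6×388 - 46²)(6×395 - 43²))
= 272/√(212×521) = 272/√110452 ≈ 272/332.3432 ≈ 0.8184

r ≈ 0.8184


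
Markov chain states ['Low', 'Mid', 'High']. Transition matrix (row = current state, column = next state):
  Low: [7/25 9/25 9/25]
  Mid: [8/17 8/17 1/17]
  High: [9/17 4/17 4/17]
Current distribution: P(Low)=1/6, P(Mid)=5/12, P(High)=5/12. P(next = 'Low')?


P(next=Low) = Σᵢ P(now=i)×P(i→Low)
= 1/6×7/25 + 5/12×8/17 + 5/12×9/17
= 7/150 + 10/51 + 15/68 = 139/300

P = 139/300 ≈ 0.4633


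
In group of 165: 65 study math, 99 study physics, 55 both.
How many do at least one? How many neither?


|A∪B| = 65+99-55 = 109
Neither = 165-109 = 56

At least one: 109; Neither: 56


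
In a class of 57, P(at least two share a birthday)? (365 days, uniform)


P(all different) = Π(365-i)/365 for i=0..56
= 0.009878
P(match) = 1 - 0.009878 = 0.990122

P ≈ 0.9901 ≈ 99.01%


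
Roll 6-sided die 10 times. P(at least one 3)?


P(no 3)^10 = (5/6)^10 = 9765625/60466176
P(≥1) = 1 - 9765625/60466176 = 50700551/60466176

P = 50700551/60466176 ≈ 83.85%


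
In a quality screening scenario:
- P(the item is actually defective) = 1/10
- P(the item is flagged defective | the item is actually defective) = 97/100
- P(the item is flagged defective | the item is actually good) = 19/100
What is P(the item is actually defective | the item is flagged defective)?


Using Bayes' theorem:
P(A|B) = P(B|A)·P(A) / P(B)

P(the item is flagged defective) = 97/100 × 1/10 + 19/100 × 9/10
= 97/1000 + 171/1000 = 67/250

P(the item is actually defective|the item is flagged defective) = (97/1000) / (67/250) = 97/268

P(the item is actually defective|the item is flagged defective) = 97/268 ≈ 36.19%


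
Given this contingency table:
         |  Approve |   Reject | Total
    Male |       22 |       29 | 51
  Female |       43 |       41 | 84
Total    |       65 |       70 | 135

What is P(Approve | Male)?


P(Approve | Male) = 22/(22+29) = 22/51

P(Approve|Male) = 22/51 ≈ 43.14%


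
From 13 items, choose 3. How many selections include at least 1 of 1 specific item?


Complement: C(13,3) - C(12,3) = 286 - 220 = 66

66


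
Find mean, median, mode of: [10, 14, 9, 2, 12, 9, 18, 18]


Sorted: [2, 9, 9, 10, 12, 14, 18, 18]
Mean = 92/8 = 23/2
Median = 11
Freq: {10: 1, 14: 1, 9: 2, 2: 1, 12: 1, 18: 2}
Mode: [9, 18]

Mean=23/2, Median=11, Mode=[9, 18]


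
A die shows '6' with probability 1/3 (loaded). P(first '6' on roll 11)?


Geometric: P(X=11) = (1-p)^(k-1)×p = (2/3)^10×1/3 = 1024/177147

P(X=11) = 1024/177147 ≈ 0.58%


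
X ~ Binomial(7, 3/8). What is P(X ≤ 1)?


P(X ≤ 1) = Σ P(X=i) for i=0..1
P(X=0) = 78125/2097152
P(X=1) = 328125/2097152
Sum = 203125/1048576

P(X ≤ 1) = 203125/1048576 ≈ 19.37%


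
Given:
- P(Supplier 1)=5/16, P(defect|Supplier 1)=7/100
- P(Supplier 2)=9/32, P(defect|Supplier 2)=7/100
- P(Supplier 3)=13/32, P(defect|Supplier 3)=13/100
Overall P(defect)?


P(B) = Σ P(B|Aᵢ)×P(Aᵢ)
  7/100×5/16 = 7/320
  7/100×9/32 = 63/3200
  13/100×13/32 = 169/3200
Sum = 151/1600

P(defect) = 151/1600 ≈ 9.44%


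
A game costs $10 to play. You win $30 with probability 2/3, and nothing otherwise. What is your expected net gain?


E[gain] = (30-10)×2/3 + (-10)×1/3
= 40/3 - 10/3 = 10

Expected net gain = $10 ≈ $10.00


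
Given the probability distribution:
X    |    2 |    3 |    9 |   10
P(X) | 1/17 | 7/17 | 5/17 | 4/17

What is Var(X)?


E[X] = 108/17
E[X²] = 872/17
Var(X) = E[X²] - (E[X])² = 872/17 - 11664/289 = 3160/289

Var(X) = 3160/289 ≈ 10.9343


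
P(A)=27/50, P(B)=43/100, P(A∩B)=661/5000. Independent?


P(A)×P(B) = 1161/5000
P(A∩B) = 661/5000
Not equal → NOT independent

No, not independent


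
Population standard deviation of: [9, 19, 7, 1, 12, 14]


Mean = 62/6 = 31/3
  (9-31/3)²=16/9
  (19-31/3)²=676/9
  (7-31/3)²=100/9
  (1-31/3)²=784/9
  (12-31/3)²=25/9
  (14-31/3)²=121/9
Σ(x-μ)² = 574/3
σ² = (574/3)/6 = 287/9

σ = √(287/9) ≈ 5.6470


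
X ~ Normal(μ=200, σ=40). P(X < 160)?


z = (160-200)/40 = -1.0
P(Z < -1.0) = 0.1587

P(X < 160) ≈ 0.1587


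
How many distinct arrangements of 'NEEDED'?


Letters: 6, freq: {'N': 1, 'E': 3, 'D': 2}
6!/(1!×3!×2!) = 720/12 = 60

60


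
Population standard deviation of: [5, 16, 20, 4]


Mean = 45/4
  (5-45/4)²=625/16
  (16-45/4)²=361/16
  (20-45/4)²=1225/16
  (4-45/4)²=841/16
Σ(x-μ)² = 763/4
σ² = (763/4)/4 = 763/16

σ = √(763/16) ≈ 6.9056


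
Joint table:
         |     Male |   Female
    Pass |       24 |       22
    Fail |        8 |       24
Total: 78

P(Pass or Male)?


P(Pass∨Male) = P(Pass) + P(Male) - P(Pass∧Male)
= (46 + 32 - 24)/78 = 54/78 = 9/13

P = 9/13 ≈ 69.23%


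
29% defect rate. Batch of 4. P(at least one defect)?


P(all good) = (71/100)^4 = 25411681/100000000
P(≥1 defect) = 74588319/100000000

P = 74588319/100000000 ≈ 74.59%


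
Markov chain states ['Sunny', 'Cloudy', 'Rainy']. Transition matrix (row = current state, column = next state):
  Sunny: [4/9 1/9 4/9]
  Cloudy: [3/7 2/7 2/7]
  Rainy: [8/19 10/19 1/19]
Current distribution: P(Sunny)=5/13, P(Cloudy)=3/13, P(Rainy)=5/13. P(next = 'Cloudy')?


P(next=Cloudy) = Σᵢ P(now=i)×P(i→Cloudy)
= 5/13×1/9 + 3/13×2/7 + 5/13×10/19
= 5/117 + 6/91 + 50/247 = 4841/15561

P = 4841/15561 ≈ 0.3111


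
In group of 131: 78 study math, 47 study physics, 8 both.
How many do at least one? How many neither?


|A∪B| = 78+47-8 = 117
Neither = 131-117 = 14

At least one: 117; Neither: 14


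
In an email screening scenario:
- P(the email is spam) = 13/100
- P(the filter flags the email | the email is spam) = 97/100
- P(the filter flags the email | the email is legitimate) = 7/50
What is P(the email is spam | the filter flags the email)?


Using Bayes' theorem:
P(A|B) = P(B|A)·P(A) / P(B)

P(the filter flags the email) = 97/100 × 13/100 + 7/50 × 87/100
= 1261/10000 + 609/5000 = 2479/10000

P(the email is spam|the filter flags the email) = (1261/10000) / (2479/10000) = 1261/2479

P(the email is spam|the filter flags the email) = 1261/2479 ≈ 50.87%


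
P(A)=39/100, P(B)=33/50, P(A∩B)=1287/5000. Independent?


P(A)×P(B) = 1287/5000
P(A∩B) = 1287/5000
Equal ✓ → Independent

Yes, independent


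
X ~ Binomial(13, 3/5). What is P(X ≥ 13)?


P(X ≥ 13) = Σ P(X=i) for i=13..13
P(X=13) = 1594323/1220703125
Sum = 1594323/1220703125

P(X ≥ 13) = 1594323/1220703125 ≈ 0.13%


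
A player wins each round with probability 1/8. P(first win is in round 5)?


Geometric: P(X=5) = (1-p)^(k-1)×p = (7/8)^4×1/8 = 2401/32768

P(X=5) = 2401/32768 ≈ 7.33%


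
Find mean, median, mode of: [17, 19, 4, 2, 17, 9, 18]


Sorted: [2, 4, 9, 17, 17, 18, 19]
Mean = 86/7
Median = 17
Freq: {17: 2, 19: 1, 4: 1, 2: 1, 9: 1, 18: 1}
Mode: [17]

Mean=86/7, Median=17, Mode=17
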